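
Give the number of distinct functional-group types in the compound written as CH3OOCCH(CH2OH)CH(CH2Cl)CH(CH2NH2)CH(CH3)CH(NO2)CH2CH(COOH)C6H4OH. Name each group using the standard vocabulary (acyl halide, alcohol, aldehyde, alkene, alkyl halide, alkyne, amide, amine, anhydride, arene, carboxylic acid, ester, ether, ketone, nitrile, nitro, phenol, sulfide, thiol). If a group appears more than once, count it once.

8

Reading the structure from left to right:
  CH3OOC: CH3O–C(=O)–: carbonyl C bonded to C and to –OCH3 → ester (not ketone + ether).
  CH(CH2OH): pendant –CH2OH on an sp³ backbone C → alcohol.
  CH(CH2Cl): pendant –CH2X: halogen on sp³ carbon → alkyl halide.
  CH(CH2NH2): pendant –CH2NH2: N on sp³ C, no adjacent C=O → amine.
  CH(NO2): –NO2 on an sp³ carbon → nitro (the N=O is not a carbonyl).
  CH(COOH): pendant –COOH: carbonyl C bonded to C and –OH → carboxylic acid.
  C6H4OH: –OH attached directly to an aromatic ring → phenol (not alcohol); the ring itself is an arene.
Distinct types present: alcohol, alkyl halide, amine, arene, carboxylic acid, ester, nitro, phenol.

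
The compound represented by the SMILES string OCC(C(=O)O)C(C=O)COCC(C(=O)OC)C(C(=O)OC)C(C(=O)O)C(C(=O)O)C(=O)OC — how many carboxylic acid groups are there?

Working along the chain:
  HOCH2: HO– on an sp³ carbon → alcohol.
  CH(COOH): pendant –COOH: carbonyl C bonded to C and –OH → carboxylic acid.
  CH(CHO): pendant –CHO: carbonyl C bonded to C and H → aldehyde.
  CH2OCH2: C–O–C with sp³ carbons on both sides and no adjacent C=O → ether.
  CH(COOCH3): pendant –COOCH3: carbonyl C bonded to C and –OCH3 → ester.
  CH(COOCH3): pendant –COOCH3: carbonyl C bonded to C and –OCH3 → ester.
  CH(COOH): pendant –COOH: carbonyl C bonded to C and –OH → carboxylic acid.
  CH(COOH): pendant –COOH: carbonyl C bonded to C and –OH → carboxylic acid.
  COOCH3: –C(=O)OCH3: carbonyl C bonded to C and to –OCH3 → ester (not ketone + ether).
Carboxylic acid appears at: CH(COOH), CH(COOH), CH(COOH) → 3.

3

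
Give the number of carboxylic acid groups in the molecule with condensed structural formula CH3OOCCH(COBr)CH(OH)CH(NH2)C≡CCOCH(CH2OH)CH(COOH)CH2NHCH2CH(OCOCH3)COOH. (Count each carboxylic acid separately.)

2

Taking each segment in turn:
  CH3OOC: CH3O–C(=O)–: carbonyl C bonded to C and to –OCH3 → ester (not ketone + ether).
  CH(COBr): pendant –C(=O)X: carbonyl C bonded to C and halogen → acyl halide.
  CH(OH): –OH on an sp³ carbon → alcohol (secondary).
  CH(NH2): –NH2 on an sp³ carbon with no adjacent C=O → amine.
  C≡C: C≡C triple bond → alkyne.
  CO: –C(=O)– with carbon on both sides → ketone.
  CH(CH2OH): pendant –CH2OH on an sp³ backbone C → alcohol.
  CH(COOH): pendant –COOH: carbonyl C bonded to C and –OH → carboxylic acid.
  CH2NHCH2: C–N–C with sp³ carbons and no adjacent C=O → amine (secondary).
  CH(OCOCH3): pendant –OC(=O)CH3: an acyloxy group → ester.
  COOH: –COOH: carbonyl C bonded to –OH and C → carboxylic acid (the –OH is not a separate alcohol).
Carboxylic acid appears at: CH(COOH), COOH → 2.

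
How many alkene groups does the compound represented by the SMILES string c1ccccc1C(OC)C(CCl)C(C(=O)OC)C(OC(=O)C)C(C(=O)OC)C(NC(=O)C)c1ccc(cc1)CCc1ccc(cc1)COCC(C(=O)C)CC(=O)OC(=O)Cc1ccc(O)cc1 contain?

0

Reading the structure from left to right:
  C6H5: C6H5– phenyl ring → arene.
  CH(OCH3): pendant –OCH3: C–O–C with sp³ C, no adjacent C=O → ether.
  CH(CH2Cl): pendant –CH2X: halogen on sp³ carbon → alkyl halide.
  CH(COOCH3): pendant –COOCH3: carbonyl C bonded to C and –OCH3 → ester.
  CH(OCOCH3): pendant –OC(=O)CH3: an acyloxy group → ester.
  CH(COOCH3): pendant –COOCH3: carbonyl C bonded to C and –OCH3 → ester.
  CH(NHCOCH3): pendant –NHC(=O)CH3: N bonded to a carbonyl → amide (not amine).
  C6H4: para-disubstituted benzene ring → arene.
  C6H4: para-disubstituted benzene ring → arene.
  CH2OCH2: C–O–C with sp³ carbons on both sides and no adjacent C=O → ether.
  CH(COCH3): pendant –COCH3: carbonyl C bonded to two carbons → ketone.
  CH2CO-O-COCH2: two acyl groups sharing one oxygen, –C(=O)–O–C(=O)– → anhydride.
  C6H4OH: –OH attached directly to an aromatic ring → phenol (not alcohol); the ring itself is an arene.
No segment is a alkene: C6H5 is arene, not alkene; C6H4 is arene, not alkene; C6H4 is arene, not alkene. → 0.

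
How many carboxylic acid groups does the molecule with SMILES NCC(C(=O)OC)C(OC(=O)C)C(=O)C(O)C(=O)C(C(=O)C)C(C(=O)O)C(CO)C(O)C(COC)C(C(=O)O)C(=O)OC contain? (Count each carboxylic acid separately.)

2

Taking each segment in turn:
  H2NCH2: –NH2 on an sp³ carbon with no adjacent C=O → amine.
  CH(COOCH3): pendant –COOCH3: carbonyl C bonded to C and –OCH3 → ester.
  CH(OCOCH3): pendant –OC(=O)CH3: an acyloxy group → ester.
  CO: –C(=O)– with carbon on both sides → ketone.
  CH(OH): –OH on an sp³ carbon → alcohol (secondary).
  CO: –C(=O)– with carbon on both sides → ketone.
  CH(COCH3): pendant –COCH3: carbonyl C bonded to two carbons → ketone.
  CH(COOH): pendant –COOH: carbonyl C bonded to C and –OH → carboxylic acid.
  CH(CH2OH): pendant –CH2OH on an sp³ backbone C → alcohol.
  CH(OH): –OH on an sp³ carbon → alcohol (secondary).
  CH(CH2OCH3): pendant –CH2OCH3: C–O–C linkage → ether.
  CH(COOH): pendant –COOH: carbonyl C bonded to C and –OH → carboxylic acid.
  COOCH3: –C(=O)OCH3: carbonyl C bonded to C and to –OCH3 → ester (not ketone + ether).
Carboxylic acid appears at: CH(COOH), CH(COOH) → 2.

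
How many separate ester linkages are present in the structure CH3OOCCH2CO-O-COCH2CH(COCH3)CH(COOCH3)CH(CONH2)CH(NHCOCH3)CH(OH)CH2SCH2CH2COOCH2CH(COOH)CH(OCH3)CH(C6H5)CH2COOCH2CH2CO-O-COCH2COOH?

Reading the structure from left to right:
  CH3OOC: CH3O–C(=O)–: carbonyl C bonded to C and to –OCH3 → ester (not ketone + ether).
  CH2CO-O-COCH2: two acyl groups sharing one oxygen, –C(=O)–O–C(=O)– → anhydride.
  CH(COCH3): pendant –COCH3: carbonyl C bonded to two carbons → ketone.
  CH(COOCH3): pendant –COOCH3: carbonyl C bonded to C and –OCH3 → ester.
  CH(CONH2): pendant –CONH2: carbonyl C bonded to C and N → amide.
  CH(NHCOCH3): pendant –NHC(=O)CH3: N bonded to a carbonyl → amide (not amine).
  CH(OH): –OH on an sp³ carbon → alcohol (secondary).
  CH2SCH2: C–S–C linkage → sulfide (thioether).
  CH2COOCH2: –C(=O)–O–C with C on the carbonyl side → ester.
  CH(COOH): pendant –COOH: carbonyl C bonded to C and –OH → carboxylic acid.
  CH(OCH3): pendant –OCH3: C–O–C with sp³ C, no adjacent C=O → ether.
  CH(C6H5): pendant –C6H5: benzene ring → arene.
  CH2COOCH2: –C(=O)–O–C with C on the carbonyl side → ester.
  CH2CO-O-COCH2: two acyl groups sharing one oxygen, –C(=O)–O–C(=O)– → anhydride.
  COOH: –COOH: carbonyl C bonded to –OH and C → carboxylic acid (the –OH is not a separate alcohol).
Ester appears at: CH3OOC, CH(COOCH3), CH2COOCH2, CH2COOCH2 → 4.

4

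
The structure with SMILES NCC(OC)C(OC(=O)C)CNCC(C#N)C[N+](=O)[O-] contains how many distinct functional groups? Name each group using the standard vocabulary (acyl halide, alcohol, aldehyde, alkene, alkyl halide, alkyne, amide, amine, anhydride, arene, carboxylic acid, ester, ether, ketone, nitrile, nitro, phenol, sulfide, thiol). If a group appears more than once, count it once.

5

Taking each segment in turn:
  H2NCH2: –NH2 on an sp³ carbon with no adjacent C=O → amine.
  CH(OCH3): pendant –OCH3: C–O–C with sp³ C, no adjacent C=O → ether.
  CH(OCOCH3): pendant –OC(=O)CH3: an acyloxy group → ester.
  CH2NHCH2: C–N–C with sp³ carbons and no adjacent C=O → amine (secondary).
  CH(CN): pendant –C≡N: nitrile.
  CH2NO2: –NO2 on carbon → nitro group.
Distinct types present: amine, ester, ether, nitrile, nitro.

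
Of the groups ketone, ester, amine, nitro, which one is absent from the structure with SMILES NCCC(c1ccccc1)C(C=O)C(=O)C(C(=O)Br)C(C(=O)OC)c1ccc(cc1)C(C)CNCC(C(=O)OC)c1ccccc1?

nitro

ester: present (CH(COOCH3) — pendant –COOCH3: carbonyl C bonded to C and –OCH3 → ester).
amine: present (H2NCH2 — –NH2 on an sp³ carbon with no adjacent C=O → amine).
ketone: present (CO — –C(=O)– with carbon on both sides → ketone).
nitro: no segment matches this pattern.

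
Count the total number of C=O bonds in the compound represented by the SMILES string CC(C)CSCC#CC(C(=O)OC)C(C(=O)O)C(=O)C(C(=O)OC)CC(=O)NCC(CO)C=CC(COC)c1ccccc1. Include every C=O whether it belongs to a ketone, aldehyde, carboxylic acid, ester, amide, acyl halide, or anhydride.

5

CH(COOCH3): ester, 1 C=O (running total 1).
CH(COOH): carboxylic acid, 1 C=O (running total 2).
CO: ketone, 1 C=O (running total 3).
CH(COOCH3): ester, 1 C=O (running total 4).
CH2CONHCH2: amide, 1 C=O (running total 5).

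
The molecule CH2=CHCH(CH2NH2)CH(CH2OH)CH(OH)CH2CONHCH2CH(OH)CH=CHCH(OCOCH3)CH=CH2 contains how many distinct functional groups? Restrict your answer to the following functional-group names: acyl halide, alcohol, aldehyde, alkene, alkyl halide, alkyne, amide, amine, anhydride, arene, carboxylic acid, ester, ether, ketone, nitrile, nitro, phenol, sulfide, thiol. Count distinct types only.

C=C double bond → alkene.
pendant –CH2NH2: N on sp³ C, no adjacent C=O → amine.
pendant –CH2OH on an sp³ backbone C → alcohol.
–OH on an sp³ carbon → alcohol (secondary).
–C(=O)–N– linkage → amide (the N is not an amine).
–OH on an sp³ carbon → alcohol (secondary).
C=C double bond → alkene.
pendant –OC(=O)CH3: an acyloxy group → ester.
C=C double bond → alkene.
Distinct types present: alcohol, alkene, amide, amine, ester.

5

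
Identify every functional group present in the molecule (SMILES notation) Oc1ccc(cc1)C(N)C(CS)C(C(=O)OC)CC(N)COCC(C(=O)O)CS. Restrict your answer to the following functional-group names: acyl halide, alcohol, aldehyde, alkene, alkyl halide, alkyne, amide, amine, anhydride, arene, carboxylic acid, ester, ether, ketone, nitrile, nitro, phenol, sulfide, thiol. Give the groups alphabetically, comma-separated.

–OH attached directly to an aromatic ring → phenol (not alcohol); the ring itself is an arene.
–NH2 on an sp³ carbon with no adjacent C=O → amine.
pendant –CH2SH → thiol.
pendant –COOCH3: carbonyl C bonded to C and –OCH3 → ester.
–NH2 on an sp³ carbon with no adjacent C=O → amine.
C–O–C with sp³ carbons on both sides and no adjacent C=O → ether.
pendant –COOH: carbonyl C bonded to C and –OH → carboxylic acid.
–SH on an sp³ carbon → thiol.

amine, arene, carboxylic acid, ester, ether, phenol, thiol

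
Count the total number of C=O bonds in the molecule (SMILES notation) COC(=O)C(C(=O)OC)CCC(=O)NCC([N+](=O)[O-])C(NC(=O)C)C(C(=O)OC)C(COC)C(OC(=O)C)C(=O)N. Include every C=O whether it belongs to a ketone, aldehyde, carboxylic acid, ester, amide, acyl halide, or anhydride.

CH3OOC: ester, 1 C=O (running total 1).
CH(COOCH3): ester, 1 C=O (running total 2).
CH2CONHCH2: amide, 1 C=O (running total 3).
CH(NHCOCH3): amide, 1 C=O (running total 4).
CH(COOCH3): ester, 1 C=O (running total 5).
CH(OCOCH3): ester, 1 C=O (running total 6).
CONH2: amide, 1 C=O (running total 7).

7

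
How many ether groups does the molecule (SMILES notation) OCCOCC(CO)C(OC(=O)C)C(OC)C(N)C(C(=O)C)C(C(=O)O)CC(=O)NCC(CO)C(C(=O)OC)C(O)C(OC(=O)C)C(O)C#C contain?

2

HO– on an sp³ carbon → alcohol.
C–O–C with sp³ carbons on both sides and no adjacent C=O → ether.
pendant –CH2OH on an sp³ backbone C → alcohol.
pendant –OC(=O)CH3: an acyloxy group → ester.
pendant –OCH3: C–O–C with sp³ C, no adjacent C=O → ether.
–NH2 on an sp³ carbon with no adjacent C=O → amine.
pendant –COCH3: carbonyl C bonded to two carbons → ketone.
pendant –COOH: carbonyl C bonded to C and –OH → carboxylic acid.
–C(=O)–N– linkage → amide (the N is not an amine).
pendant –CH2OH on an sp³ backbone C → alcohol.
pendant –COOCH3: carbonyl C bonded to C and –OCH3 → ester.
–OH on an sp³ carbon → alcohol (secondary).
pendant –OC(=O)CH3: an acyloxy group → ester.
–OH on an sp³ carbon → alcohol (secondary).
C≡C triple bond → alkyne.
Ether appears at: CH2OCH2, CH(OCH3) → 2.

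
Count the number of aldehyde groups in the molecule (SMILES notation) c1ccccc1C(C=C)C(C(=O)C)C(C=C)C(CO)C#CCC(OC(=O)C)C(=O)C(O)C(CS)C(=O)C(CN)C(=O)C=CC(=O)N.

Taking each segment in turn:
  C6H5: C6H5– phenyl ring → arene.
  CH(CH=CH2): pendant –CH=CH2: C=C double bond → alkene.
  CH(COCH3): pendant –COCH3: carbonyl C bonded to two carbons → ketone.
  CH(CH=CH2): pendant –CH=CH2: C=C double bond → alkene.
  CH(CH2OH): pendant –CH2OH on an sp³ backbone C → alcohol.
  C≡C: C≡C triple bond → alkyne.
  CH(OCOCH3): pendant –OC(=O)CH3: an acyloxy group → ester.
  CO: –C(=O)– with carbon on both sides → ketone.
  CH(OH): –OH on an sp³ carbon → alcohol (secondary).
  CH(CH2SH): pendant –CH2SH → thiol.
  CO: –C(=O)– with carbon on both sides → ketone.
  CH(CH2NH2): pendant –CH2NH2: N on sp³ C, no adjacent C=O → amine.
  CO: –C(=O)– with carbon on both sides → ketone.
  CH=CH: C=C double bond → alkene.
  CONH2: –C(=O)NH2: carbonyl C bonded to C and to N → amide (the N is not a separate amine).
No segment is a aldehyde: CH(COCH3) is ketone, not aldehyde; CH(OCOCH3) is ester, not aldehyde; CO is ketone, not aldehyde. → 0.

0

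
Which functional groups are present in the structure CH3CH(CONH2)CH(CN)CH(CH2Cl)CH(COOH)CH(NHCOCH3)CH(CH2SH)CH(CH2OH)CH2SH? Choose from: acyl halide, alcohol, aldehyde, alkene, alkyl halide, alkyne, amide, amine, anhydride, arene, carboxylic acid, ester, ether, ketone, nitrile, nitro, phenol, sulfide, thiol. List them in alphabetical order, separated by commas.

alcohol, alkyl halide, amide, carboxylic acid, nitrile, thiol

pendant –CONH2: carbonyl C bonded to C and N → amide.
pendant –C≡N: nitrile.
pendant –CH2X: halogen on sp³ carbon → alkyl halide.
pendant –COOH: carbonyl C bonded to C and –OH → carboxylic acid.
pendant –NHC(=O)CH3: N bonded to a carbonyl → amide (not amine).
pendant –CH2SH → thiol.
pendant –CH2OH on an sp³ backbone C → alcohol.
–SH on an sp³ carbon → thiol.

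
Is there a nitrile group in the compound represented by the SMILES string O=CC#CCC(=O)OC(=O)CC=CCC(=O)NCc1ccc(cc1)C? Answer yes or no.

Reading the structure from left to right:
  OHC: terminal –CHO: carbonyl C bonded to H and C → aldehyde.
  C≡C: C≡C triple bond → alkyne.
  CH2CO-O-COCH2: two acyl groups sharing one oxygen, –C(=O)–O–C(=O)– → anhydride.
  CH=CH: C=C double bond → alkene.
  CH2CONHCH2: –C(=O)–N– linkage → amide (the N is not an amine).
  C6H4: para-disubstituted benzene ring → arene.
In C≡C, the triple bond is C≡C, not C≡N.
The groups actually present are: aldehyde, alkene, alkyne, amide, anhydride, arene.

no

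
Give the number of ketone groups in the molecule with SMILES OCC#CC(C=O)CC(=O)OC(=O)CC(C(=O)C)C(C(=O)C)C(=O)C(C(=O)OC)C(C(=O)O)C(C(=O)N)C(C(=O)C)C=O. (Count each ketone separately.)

Taking each segment in turn:
  HOCH2: HO– on an sp³ carbon → alcohol.
  C≡C: C≡C triple bond → alkyne.
  CH(CHO): pendant –CHO: carbonyl C bonded to C and H → aldehyde.
  CH2CO-O-COCH2: two acyl groups sharing one oxygen, –C(=O)–O–C(=O)– → anhydride.
  CH(COCH3): pendant –COCH3: carbonyl C bonded to two carbons → ketone.
  CH(COCH3): pendant –COCH3: carbonyl C bonded to two carbons → ketone.
  CO: –C(=O)– with carbon on both sides → ketone.
  CH(COOCH3): pendant –COOCH3: carbonyl C bonded to C and –OCH3 → ester.
  CH(COOH): pendant –COOH: carbonyl C bonded to C and –OH → carboxylic acid.
  CH(CONH2): pendant –CONH2: carbonyl C bonded to C and N → amide.
  CH(COCH3): pendant –COCH3: carbonyl C bonded to two carbons → ketone.
  CHO: terminal –CHO: carbonyl C bonded to H and C → aldehyde.
Ketone appears at: CH(COCH3), CH(COCH3), CO, CH(COCH3) → 4.

4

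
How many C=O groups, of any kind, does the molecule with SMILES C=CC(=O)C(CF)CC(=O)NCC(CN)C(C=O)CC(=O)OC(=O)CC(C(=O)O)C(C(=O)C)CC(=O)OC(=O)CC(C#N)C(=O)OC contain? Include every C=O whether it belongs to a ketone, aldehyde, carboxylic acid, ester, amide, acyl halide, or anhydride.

10

CO: ketone, 1 C=O (running total 1).
CH2CONHCH2: amide, 1 C=O (running total 2).
CH(CHO): aldehyde, 1 C=O (running total 3).
CH2CO-O-COCH2: anhydride, 2 C=O (running total 5).
CH(COOH): carboxylic acid, 1 C=O (running total 6).
CH(COCH3): ketone, 1 C=O (running total 7).
CH2CO-O-COCH2: anhydride, 2 C=O (running total 9).
COOCH3: ester, 1 C=O (running total 10).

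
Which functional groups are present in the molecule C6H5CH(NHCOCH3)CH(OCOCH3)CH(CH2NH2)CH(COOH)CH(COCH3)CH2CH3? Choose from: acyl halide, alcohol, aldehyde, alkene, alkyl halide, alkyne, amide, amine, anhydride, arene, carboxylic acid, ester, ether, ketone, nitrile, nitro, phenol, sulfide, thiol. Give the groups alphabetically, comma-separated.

amide, amine, arene, carboxylic acid, ester, ketone

C6H5– phenyl ring → arene.
pendant –NHC(=O)CH3: N bonded to a carbonyl → amide (not amine).
pendant –OC(=O)CH3: an acyloxy group → ester.
pendant –CH2NH2: N on sp³ C, no adjacent C=O → amine.
pendant –COOH: carbonyl C bonded to C and –OH → carboxylic acid.
pendant –COCH3: carbonyl C bonded to two carbons → ketone.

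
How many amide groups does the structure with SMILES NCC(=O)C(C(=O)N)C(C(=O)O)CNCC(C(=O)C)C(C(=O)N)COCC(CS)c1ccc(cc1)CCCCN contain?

2

–NH2 on an sp³ carbon with no adjacent C=O → amine.
–C(=O)– with carbon on both sides → ketone.
pendant –CONH2: carbonyl C bonded to C and N → amide.
pendant –COOH: carbonyl C bonded to C and –OH → carboxylic acid.
C–N–C with sp³ carbons and no adjacent C=O → amine (secondary).
pendant –COCH3: carbonyl C bonded to two carbons → ketone.
pendant –CONH2: carbonyl C bonded to C and N → amide.
C–O–C with sp³ carbons on both sides and no adjacent C=O → ether.
pendant –CH2SH → thiol.
para-disubstituted benzene ring → arene.
–NH2 on an sp³ carbon with no adjacent C=O → amine.
Amide appears at: CH(CONH2), CH(CONH2) → 2.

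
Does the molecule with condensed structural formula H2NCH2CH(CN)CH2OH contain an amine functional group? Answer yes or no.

yes

Taking each segment in turn:
  H2NCH2: –NH2 on an sp³ carbon with no adjacent C=O → amine.
  CH(CN): pendant –C≡N: nitrile.
  CH2OH: –OH on an sp³ carbon → alcohol.
The H2NCH2 segment supplies the amine: –NH2 on an sp³ carbon with no adjacent C=O → amine.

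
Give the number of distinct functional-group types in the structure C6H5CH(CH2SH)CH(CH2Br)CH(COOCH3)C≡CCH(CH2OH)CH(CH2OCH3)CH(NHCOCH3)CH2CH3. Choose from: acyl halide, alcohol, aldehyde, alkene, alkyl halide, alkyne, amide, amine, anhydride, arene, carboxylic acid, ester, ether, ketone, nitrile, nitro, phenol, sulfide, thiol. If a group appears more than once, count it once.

C6H5– phenyl ring → arene.
pendant –CH2SH → thiol.
pendant –CH2X: halogen on sp³ carbon → alkyl halide.
pendant –COOCH3: carbonyl C bonded to C and –OCH3 → ester.
C≡C triple bond → alkyne.
pendant –CH2OH on an sp³ backbone C → alcohol.
pendant –CH2OCH3: C–O–C linkage → ether.
pendant –NHC(=O)CH3: N bonded to a carbonyl → amide (not amine).
Distinct types present: alcohol, alkyl halide, alkyne, amide, arene, ester, ether, thiol.

8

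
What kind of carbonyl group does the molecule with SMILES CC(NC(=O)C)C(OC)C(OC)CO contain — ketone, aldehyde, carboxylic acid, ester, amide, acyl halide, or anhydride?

amide

The carbonyl is in the CH(NHCOCH3) segment: pendant –NHC(=O)CH3: N bonded to a carbonyl → amide (not amine).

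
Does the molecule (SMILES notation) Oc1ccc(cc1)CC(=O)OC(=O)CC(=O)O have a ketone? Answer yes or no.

no

–OH attached directly to an aromatic ring → phenol (not alcohol); the ring itself is an arene.
two acyl groups sharing one oxygen, –C(=O)–O–C(=O)– → anhydride.
–COOH: carbonyl C bonded to –OH and C → carboxylic acid (the –OH is not a separate alcohol).
In COOH, the C=O bears an –OH, making it a carboxylic acid rather than a ketone. In CH2CO-O-COCH2, the two C=O groups share a bridging oxygen, which is an anhydride linkage, not a ketone.
The groups actually present are: anhydride, arene, carboxylic acid, phenol.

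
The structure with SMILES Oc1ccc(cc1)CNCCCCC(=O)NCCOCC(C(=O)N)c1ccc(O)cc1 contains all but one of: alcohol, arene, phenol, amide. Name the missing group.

arene: present (HOC6H4 — –OH attached directly to an aromatic ring → phenol (not alcohol); the ring itself is an arene).
phenol: present (HOC6H4 — –OH attached directly to an aromatic ring → phenol (not alcohol); the ring itself is an arene).
amide: present (CH2CONHCH2 — –C(=O)–N– linkage → amide (the N is not an amine)).
alcohol: absent. In each of HOC6H4 and C6H4OH, the –OH is on an aromatic ring carbon; that is a phenol, not an alcohol.

alcohol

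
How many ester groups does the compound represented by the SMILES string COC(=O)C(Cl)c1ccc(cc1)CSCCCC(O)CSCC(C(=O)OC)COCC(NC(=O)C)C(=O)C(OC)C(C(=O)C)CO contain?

Taking each segment in turn:
  CH3OOC: CH3O–C(=O)–: carbonyl C bonded to C and to –OCH3 → ester (not ketone + ether).
  CH(Cl): halogen on an sp³ carbon → alkyl halide.
  C6H4: para-disubstituted benzene ring → arene.
  CH2SCH2: C–S–C linkage → sulfide (thioether).
  CH(OH): –OH on an sp³ carbon → alcohol (secondary).
  CH2SCH2: C–S–C linkage → sulfide (thioether).
  CH(COOCH3): pendant –COOCH3: carbonyl C bonded to C and –OCH3 → ester.
  CH2OCH2: C–O–C with sp³ carbons on both sides and no adjacent C=O → ether.
  CH(NHCOCH3): pendant –NHC(=O)CH3: N bonded to a carbonyl → amide (not amine).
  CO: –C(=O)– with carbon on both sides → ketone.
  CH(OCH3): pendant –OCH3: C–O–C with sp³ C, no adjacent C=O → ether.
  CH(COCH3): pendant –COCH3: carbonyl C bonded to two carbons → ketone.
  CH2OH: –OH on an sp³ carbon → alcohol.
Ester appears at: CH3OOC, CH(COOCH3) → 2.

2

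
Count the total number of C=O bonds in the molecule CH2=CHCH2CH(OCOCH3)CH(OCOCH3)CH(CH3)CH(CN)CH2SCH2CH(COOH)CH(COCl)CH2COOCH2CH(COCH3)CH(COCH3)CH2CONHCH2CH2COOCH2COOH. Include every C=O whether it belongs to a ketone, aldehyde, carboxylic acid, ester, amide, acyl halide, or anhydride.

10

CH(OCOCH3): ester, 1 C=O (running total 1).
CH(OCOCH3): ester, 1 C=O (running total 2).
CH(COOH): carboxylic acid, 1 C=O (running total 3).
CH(COCl): acyl halide, 1 C=O (running total 4).
CH2COOCH2: ester, 1 C=O (running total 5).
CH(COCH3): ketone, 1 C=O (running total 6).
CH(COCH3): ketone, 1 C=O (running total 7).
CH2CONHCH2: amide, 1 C=O (running total 8).
CH2COOCH2: ester, 1 C=O (running total 9).
COOH: carboxylic acid, 1 C=O (running total 10).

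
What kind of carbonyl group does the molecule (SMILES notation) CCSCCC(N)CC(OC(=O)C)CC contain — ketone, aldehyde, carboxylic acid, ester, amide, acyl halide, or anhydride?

ester

The carbonyl is in the CH(OCOCH3) segment: pendant –OC(=O)CH3: an acyloxy group → ester.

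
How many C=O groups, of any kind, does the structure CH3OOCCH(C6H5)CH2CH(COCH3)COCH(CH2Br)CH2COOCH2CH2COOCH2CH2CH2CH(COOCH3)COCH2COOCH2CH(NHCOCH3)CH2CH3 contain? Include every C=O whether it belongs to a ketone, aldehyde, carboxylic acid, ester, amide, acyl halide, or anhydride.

9

CH3OOC: ester, 1 C=O (running total 1).
CH(COCH3): ketone, 1 C=O (running total 2).
CO: ketone, 1 C=O (running total 3).
CH2COOCH2: ester, 1 C=O (running total 4).
CH2COOCH2: ester, 1 C=O (running total 5).
CH(COOCH3): ester, 1 C=O (running total 6).
CO: ketone, 1 C=O (running total 7).
CH2COOCH2: ester, 1 C=O (running total 8).
CH(NHCOCH3): amide, 1 C=O (running total 9).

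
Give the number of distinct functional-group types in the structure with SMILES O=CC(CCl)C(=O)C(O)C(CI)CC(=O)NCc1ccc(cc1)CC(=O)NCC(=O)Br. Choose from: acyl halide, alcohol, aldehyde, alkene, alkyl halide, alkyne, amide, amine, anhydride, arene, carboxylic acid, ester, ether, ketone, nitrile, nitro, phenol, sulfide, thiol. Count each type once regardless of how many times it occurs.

Reading the structure from left to right:
  OHC: terminal –CHO: carbonyl C bonded to H and C → aldehyde.
  CH(CH2Cl): pendant –CH2X: halogen on sp³ carbon → alkyl halide.
  CO: –C(=O)– with carbon on both sides → ketone.
  CH(OH): –OH on an sp³ carbon → alcohol (secondary).
  CH(CH2I): pendant –CH2X: halogen on sp³ carbon → alkyl halide.
  CH2CONHCH2: –C(=O)–N– linkage → amide (the N is not an amine).
  C6H4: para-disubstituted benzene ring → arene.
  CH2CONHCH2: –C(=O)–N– linkage → amide (the N is not an amine).
  COBr: –C(=O)Br: carbonyl C bonded to C and to a halogen → acyl halide (not alkyl halide).
Distinct types present: acyl halide, alcohol, aldehyde, alkyl halide, amide, arene, ketone.

7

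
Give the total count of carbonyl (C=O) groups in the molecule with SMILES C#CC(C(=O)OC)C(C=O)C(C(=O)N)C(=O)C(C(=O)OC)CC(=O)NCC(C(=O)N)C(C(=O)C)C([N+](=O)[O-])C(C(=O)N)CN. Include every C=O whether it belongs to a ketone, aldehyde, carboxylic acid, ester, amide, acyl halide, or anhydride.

9

CH(COOCH3): ester, 1 C=O (running total 1).
CH(CHO): aldehyde, 1 C=O (running total 2).
CH(CONH2): amide, 1 C=O (running total 3).
CO: ketone, 1 C=O (running total 4).
CH(COOCH3): ester, 1 C=O (running total 5).
CH2CONHCH2: amide, 1 C=O (running total 6).
CH(CONH2): amide, 1 C=O (running total 7).
CH(COCH3): ketone, 1 C=O (running total 8).
CH(CONH2): amide, 1 C=O (running total 9).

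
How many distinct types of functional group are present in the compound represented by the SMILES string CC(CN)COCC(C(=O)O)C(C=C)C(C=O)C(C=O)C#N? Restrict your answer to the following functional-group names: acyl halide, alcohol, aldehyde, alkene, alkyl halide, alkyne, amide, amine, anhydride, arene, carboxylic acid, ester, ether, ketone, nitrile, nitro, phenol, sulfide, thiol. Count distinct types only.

Working along the chain:
  CH(CH2NH2): pendant –CH2NH2: N on sp³ C, no adjacent C=O → amine.
  CH2OCH2: C–O–C with sp³ carbons on both sides and no adjacent C=O → ether.
  CH(COOH): pendant –COOH: carbonyl C bonded to C and –OH → carboxylic acid.
  CH(CH=CH2): pendant –CH=CH2: C=C double bond → alkene.
  CH(CHO): pendant –CHO: carbonyl C bonded to C and H → aldehyde.
  CH(CHO): pendant –CHO: carbonyl C bonded to C and H → aldehyde.
  CN: –C≡N: carbon triple-bonded to nitrogen → nitrile.
Distinct types present: aldehyde, alkene, amine, carboxylic acid, ether, nitrile.

6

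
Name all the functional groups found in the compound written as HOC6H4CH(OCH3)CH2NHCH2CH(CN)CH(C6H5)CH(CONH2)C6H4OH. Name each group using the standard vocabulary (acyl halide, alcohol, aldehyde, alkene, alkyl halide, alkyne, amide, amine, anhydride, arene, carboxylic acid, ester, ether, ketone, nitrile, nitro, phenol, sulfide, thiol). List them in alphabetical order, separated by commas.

amide, amine, arene, ether, nitrile, phenol

–OH attached directly to an aromatic ring → phenol (not alcohol); the ring itself is an arene.
pendant –OCH3: C–O–C with sp³ C, no adjacent C=O → ether.
C–N–C with sp³ carbons and no adjacent C=O → amine (secondary).
pendant –C≡N: nitrile.
pendant –C6H5: benzene ring → arene.
pendant –CONH2: carbonyl C bonded to C and N → amide.
–OH attached directly to an aromatic ring → phenol (not alcohol); the ring itself is an arene.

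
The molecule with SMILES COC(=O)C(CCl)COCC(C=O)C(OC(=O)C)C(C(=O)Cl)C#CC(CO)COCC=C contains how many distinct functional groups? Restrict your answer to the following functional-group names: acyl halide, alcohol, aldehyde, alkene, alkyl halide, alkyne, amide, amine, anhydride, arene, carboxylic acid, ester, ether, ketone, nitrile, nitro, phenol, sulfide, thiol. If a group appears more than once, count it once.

CH3O–C(=O)–: carbonyl C bonded to C and to –OCH3 → ester (not ketone + ether).
pendant –CH2X: halogen on sp³ carbon → alkyl halide.
C–O–C with sp³ carbons on both sides and no adjacent C=O → ether.
pendant –CHO: carbonyl C bonded to C and H → aldehyde.
pendant –OC(=O)CH3: an acyloxy group → ester.
pendant –C(=O)X: carbonyl C bonded to C and halogen → acyl halide.
C≡C triple bond → alkyne.
pendant –CH2OH on an sp³ backbone C → alcohol.
C–O–C with sp³ carbons on both sides and no adjacent C=O → ether.
C=C double bond → alkene.
Distinct types present: acyl halide, alcohol, aldehyde, alkene, alkyl halide, alkyne, ester, ether.

8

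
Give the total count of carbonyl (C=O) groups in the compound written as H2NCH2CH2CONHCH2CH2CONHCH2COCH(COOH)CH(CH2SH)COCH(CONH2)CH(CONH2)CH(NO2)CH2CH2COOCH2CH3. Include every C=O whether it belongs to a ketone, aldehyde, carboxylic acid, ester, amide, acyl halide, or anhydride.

CH2CONHCH2: amide, 1 C=O (running total 1).
CH2CONHCH2: amide, 1 C=O (running total 2).
CO: ketone, 1 C=O (running total 3).
CH(COOH): carboxylic acid, 1 C=O (running total 4).
CO: ketone, 1 C=O (running total 5).
CH(CONH2): amide, 1 C=O (running total 6).
CH(CONH2): amide, 1 C=O (running total 7).
CH2COOCH2: ester, 1 C=O (running total 8).

8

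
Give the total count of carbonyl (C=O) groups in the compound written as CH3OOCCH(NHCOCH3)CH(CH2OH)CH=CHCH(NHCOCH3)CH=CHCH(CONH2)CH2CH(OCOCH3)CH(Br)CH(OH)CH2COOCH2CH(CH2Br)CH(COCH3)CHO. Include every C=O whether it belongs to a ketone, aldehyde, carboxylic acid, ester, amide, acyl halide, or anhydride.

CH3OOC: ester, 1 C=O (running total 1).
CH(NHCOCH3): amide, 1 C=O (running total 2).
CH(NHCOCH3): amide, 1 C=O (running total 3).
CH(CONH2): amide, 1 C=O (running total 4).
CH(OCOCH3): ester, 1 C=O (running total 5).
CH2COOCH2: ester, 1 C=O (running total 6).
CH(COCH3): ketone, 1 C=O (running total 7).
CHO: aldehyde, 1 C=O (running total 8).

8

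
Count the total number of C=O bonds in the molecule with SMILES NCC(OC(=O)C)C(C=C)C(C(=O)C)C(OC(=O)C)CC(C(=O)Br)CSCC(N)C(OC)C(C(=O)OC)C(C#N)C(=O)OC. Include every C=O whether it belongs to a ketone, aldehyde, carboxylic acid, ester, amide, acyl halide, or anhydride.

CH(OCOCH3): ester, 1 C=O (running total 1).
CH(COCH3): ketone, 1 C=O (running total 2).
CH(OCOCH3): ester, 1 C=O (running total 3).
CH(COBr): acyl halide, 1 C=O (running total 4).
CH(COOCH3): ester, 1 C=O (running total 5).
COOCH3: ester, 1 C=O (running total 6).

6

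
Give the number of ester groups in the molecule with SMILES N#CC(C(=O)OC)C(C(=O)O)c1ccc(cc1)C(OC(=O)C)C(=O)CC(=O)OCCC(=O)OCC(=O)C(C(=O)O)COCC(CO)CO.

Working along the chain:
  N≡C: N≡C–: carbon triple-bonded to nitrogen → nitrile.
  CH(COOCH3): pendant –COOCH3: carbonyl C bonded to C and –OCH3 → ester.
  CH(COOH): pendant –COOH: carbonyl C bonded to C and –OH → carboxylic acid.
  C6H4: para-disubstituted benzene ring → arene.
  CH(OCOCH3): pendant –OC(=O)CH3: an acyloxy group → ester.
  CO: –C(=O)– with carbon on both sides → ketone.
  CH2COOCH2: –C(=O)–O–C with C on the carbonyl side → ester.
  CH2COOCH2: –C(=O)–O–C with C on the carbonyl side → ester.
  CO: –C(=O)– with carbon on both sides → ketone.
  CH(COOH): pendant –COOH: carbonyl C bonded to C and –OH → carboxylic acid.
  CH2OCH2: C–O–C with sp³ carbons on both sides and no adjacent C=O → ether.
  CH(CH2OH): pendant –CH2OH on an sp³ backbone C → alcohol.
  CH2OH: –OH on an sp³ carbon → alcohol.
Ester appears at: CH(COOCH3), CH(OCOCH3), CH2COOCH2, CH2COOCH2 → 4.

4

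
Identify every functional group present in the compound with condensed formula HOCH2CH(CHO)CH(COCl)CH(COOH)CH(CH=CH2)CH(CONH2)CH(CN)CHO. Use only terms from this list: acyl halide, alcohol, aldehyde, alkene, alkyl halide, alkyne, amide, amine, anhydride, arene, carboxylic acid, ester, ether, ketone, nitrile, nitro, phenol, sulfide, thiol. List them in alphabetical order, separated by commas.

acyl halide, alcohol, aldehyde, alkene, amide, carboxylic acid, nitrile

Working along the chain:
  HOCH2: HO– on an sp³ carbon → alcohol.
  CH(CHO): pendant –CHO: carbonyl C bonded to C and H → aldehyde.
  CH(COCl): pendant –C(=O)X: carbonyl C bonded to C and halogen → acyl halide.
  CH(COOH): pendant –COOH: carbonyl C bonded to C and –OH → carboxylic acid.
  CH(CH=CH2): pendant –CH=CH2: C=C double bond → alkene.
  CH(CONH2): pendant –CONH2: carbonyl C bonded to C and N → amide.
  CH(CN): pendant –C≡N: nitrile.
  CHO: terminal –CHO: carbonyl C bonded to H and C → aldehyde.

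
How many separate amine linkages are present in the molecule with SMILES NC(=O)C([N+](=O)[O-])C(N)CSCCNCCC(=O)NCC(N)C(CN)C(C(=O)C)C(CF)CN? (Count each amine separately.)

Reading the structure from left to right:
  H2NCO: –C(=O)NH2: carbonyl C bonded to C and to N → amide (the N is not a separate amine).
  CH(NO2): –NO2 on an sp³ carbon → nitro (the N=O is not a carbonyl).
  CH(NH2): –NH2 on an sp³ carbon with no adjacent C=O → amine.
  CH2SCH2: C–S–C linkage → sulfide (thioether).
  CH2NHCH2: C–N–C with sp³ carbons and no adjacent C=O → amine (secondary).
  CH2CONHCH2: –C(=O)–N– linkage → amide (the N is not an amine).
  CH(NH2): –NH2 on an sp³ carbon with no adjacent C=O → amine.
  CH(CH2NH2): pendant –CH2NH2: N on sp³ C, no adjacent C=O → amine.
  CH(COCH3): pendant –COCH3: carbonyl C bonded to two carbons → ketone.
  CH(CH2F): pendant –CH2X: halogen on sp³ carbon → alkyl halide.
  CH2NH2: –NH2 on an sp³ carbon with no adjacent C=O → amine.
Amine appears at: CH(NH2), CH2NHCH2, CH(NH2), CH(CH2NH2), CH2NH2 → 5.

5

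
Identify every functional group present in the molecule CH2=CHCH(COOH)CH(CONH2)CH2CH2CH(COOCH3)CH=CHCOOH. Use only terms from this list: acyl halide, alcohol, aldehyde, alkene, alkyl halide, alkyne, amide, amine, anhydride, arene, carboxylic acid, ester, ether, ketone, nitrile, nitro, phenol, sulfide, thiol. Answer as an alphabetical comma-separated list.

alkene, amide, carboxylic acid, ester

Working along the chain:
  CH2=CH: C=C double bond → alkene.
  CH(COOH): pendant –COOH: carbonyl C bonded to C and –OH → carboxylic acid.
  CH(CONH2): pendant –CONH2: carbonyl C bonded to C and N → amide.
  CH(COOCH3): pendant –COOCH3: carbonyl C bonded to C and –OCH3 → ester.
  CH=CH: C=C double bond → alkene.
  COOH: –COOH: carbonyl C bonded to –OH and C → carboxylic acid (the –OH is not a separate alcohol).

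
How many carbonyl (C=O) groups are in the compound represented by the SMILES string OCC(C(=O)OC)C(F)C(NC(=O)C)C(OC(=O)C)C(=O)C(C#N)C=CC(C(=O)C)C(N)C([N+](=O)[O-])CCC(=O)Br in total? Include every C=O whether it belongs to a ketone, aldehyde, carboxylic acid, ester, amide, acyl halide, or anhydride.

CH(COOCH3): ester, 1 C=O (running total 1).
CH(NHCOCH3): amide, 1 C=O (running total 2).
CH(OCOCH3): ester, 1 C=O (running total 3).
CO: ketone, 1 C=O (running total 4).
CH(COCH3): ketone, 1 C=O (running total 5).
COBr: acyl halide, 1 C=O (running total 6).

6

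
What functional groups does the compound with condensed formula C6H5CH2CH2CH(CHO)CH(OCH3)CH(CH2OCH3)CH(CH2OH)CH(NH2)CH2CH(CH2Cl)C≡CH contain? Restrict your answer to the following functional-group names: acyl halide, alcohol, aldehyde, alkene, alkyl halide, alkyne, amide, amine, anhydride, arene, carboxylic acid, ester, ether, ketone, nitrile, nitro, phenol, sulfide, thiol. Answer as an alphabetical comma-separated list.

C6H5– phenyl ring → arene.
pendant –CHO: carbonyl C bonded to C and H → aldehyde.
pendant –OCH3: C–O–C with sp³ C, no adjacent C=O → ether.
pendant –CH2OCH3: C–O–C linkage → ether.
pendant –CH2OH on an sp³ backbone C → alcohol.
–NH2 on an sp³ carbon with no adjacent C=O → amine.
pendant –CH2X: halogen on sp³ carbon → alkyl halide.
C≡C triple bond → alkyne.

alcohol, aldehyde, alkyl halide, alkyne, amine, arene, ether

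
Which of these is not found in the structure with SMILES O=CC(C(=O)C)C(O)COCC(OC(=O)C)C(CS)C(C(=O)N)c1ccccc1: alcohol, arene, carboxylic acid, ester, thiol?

carboxylic acid

alcohol: present (CH(OH) — –OH on an sp³ carbon → alcohol (secondary)).
ester: present (CH(OCOCH3) — pendant –OC(=O)CH3: an acyloxy group → ester).
arene: present (C6H5 — –C6H5 phenyl ring → arene).
thiol: present (CH(CH2SH) — pendant –CH2SH → thiol).
carboxylic acid: absent. In CH(OCOCH3), the acyl oxygen is bonded to carbon (–O–C), not to H, so this is an ester. In CH(CONH2), the carbonyl is bonded to nitrogen, not to –OH; that is an amide.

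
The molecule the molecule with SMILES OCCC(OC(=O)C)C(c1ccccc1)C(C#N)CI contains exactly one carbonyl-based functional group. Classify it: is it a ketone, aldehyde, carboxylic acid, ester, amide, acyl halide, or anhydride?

The carbonyl is in the CH(OCOCH3) segment: pendant –OC(=O)CH3: an acyloxy group → ester.

ester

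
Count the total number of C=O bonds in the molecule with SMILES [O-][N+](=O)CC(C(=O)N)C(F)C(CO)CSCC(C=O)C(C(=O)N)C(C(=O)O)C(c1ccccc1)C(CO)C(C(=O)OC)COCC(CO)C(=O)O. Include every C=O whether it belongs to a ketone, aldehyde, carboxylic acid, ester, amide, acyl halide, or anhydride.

6

CH(CONH2): amide, 1 C=O (running total 1).
CH(CHO): aldehyde, 1 C=O (running total 2).
CH(CONH2): amide, 1 C=O (running total 3).
CH(COOH): carboxylic acid, 1 C=O (running total 4).
CH(COOCH3): ester, 1 C=O (running total 5).
COOH: carboxylic acid, 1 C=O (running total 6).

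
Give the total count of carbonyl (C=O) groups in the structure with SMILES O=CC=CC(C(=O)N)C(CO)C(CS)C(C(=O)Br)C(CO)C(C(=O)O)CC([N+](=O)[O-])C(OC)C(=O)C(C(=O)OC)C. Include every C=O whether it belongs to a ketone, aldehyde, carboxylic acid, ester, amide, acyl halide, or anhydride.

OHC: aldehyde, 1 C=O (running total 1).
CH(CONH2): amide, 1 C=O (running total 2).
CH(COBr): acyl halide, 1 C=O (running total 3).
CH(COOH): carboxylic acid, 1 C=O (running total 4).
CO: ketone, 1 C=O (running total 5).
CH(COOCH3): ester, 1 C=O (running total 6).

6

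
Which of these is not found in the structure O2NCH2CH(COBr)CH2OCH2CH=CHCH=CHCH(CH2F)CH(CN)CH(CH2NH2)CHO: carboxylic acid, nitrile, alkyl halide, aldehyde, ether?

carboxylic acid

nitrile: present (CH(CN) — pendant –C≡N: nitrile).
alkyl halide: present (CH(CH2F) — pendant –CH2X: halogen on sp³ carbon → alkyl halide).
aldehyde: present (CHO — terminal –CHO: carbonyl C bonded to H and C → aldehyde).
ether: present (CH2OCH2 — C–O–C with sp³ carbons on both sides and no adjacent C=O → ether).
carboxylic acid: no segment matches this pattern.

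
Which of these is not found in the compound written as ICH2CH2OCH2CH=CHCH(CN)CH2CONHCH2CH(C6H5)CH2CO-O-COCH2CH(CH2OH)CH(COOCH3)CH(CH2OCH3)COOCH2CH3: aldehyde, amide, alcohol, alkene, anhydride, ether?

alkene: present (CH=CH — C=C double bond → alkene).
alcohol: present (CH(CH2OH) — pendant –CH2OH on an sp³ backbone C → alcohol).
ether: present (CH2OCH2 — C–O–C with sp³ carbons on both sides and no adjacent C=O → ether).
amide: present (CH2CONHCH2 — –C(=O)–N– linkage → amide (the N is not an amine)).
anhydride: present (CH2CO-O-COCH2 — two acyl groups sharing one oxygen, –C(=O)–O–C(=O)– → anhydride).
aldehyde: no segment matches this pattern.

aldehyde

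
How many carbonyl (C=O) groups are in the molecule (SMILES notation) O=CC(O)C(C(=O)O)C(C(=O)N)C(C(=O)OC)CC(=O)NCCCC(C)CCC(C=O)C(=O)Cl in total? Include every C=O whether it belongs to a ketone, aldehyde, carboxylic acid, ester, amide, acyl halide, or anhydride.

OHC: aldehyde, 1 C=O (running total 1).
CH(COOH): carboxylic acid, 1 C=O (running total 2).
CH(CONH2): amide, 1 C=O (running total 3).
CH(COOCH3): ester, 1 C=O (running total 4).
CH2CONHCH2: amide, 1 C=O (running total 5).
CH(CHO): aldehyde, 1 C=O (running total 6).
COCl: acyl halide, 1 C=O (running total 7).

7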